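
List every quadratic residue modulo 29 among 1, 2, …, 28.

Square k = 1,…,14 (k and 29−k give the same square):
1²=1, 2²=4, 3²=9, 4²=16, 5²=25, 6²≡7, 7²≡20, 8²≡6, 9²≡23, 10²≡13, 11²≡5, 12²≡28, 13²≡24, 14²≡22 (mod 29).
So the quadratic residues mod 29 are {1, 4, 5, 6, 7, 9, 13, 16, 20, 22, 23, 24, 25, 28}.

1 4 5 6 7 9 13 16 20 22 23 24 25 28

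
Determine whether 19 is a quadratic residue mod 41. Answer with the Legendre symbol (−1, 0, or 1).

Reciprocity: 19 ≡ 3 and 41 ≡ 1 (mod 4), so (19/41) = +(41/19).
Reduce top mod 19: now compute (3/19).
Reciprocity: 3 ≡ 3 and 19 ≡ 3 (mod 4), so (3/19) = −(19/3).
Reduce top mod 3: now compute (1/3).
Reached (1/3) = 1. Collecting the sign flips along the way, the symbol is -1.

-1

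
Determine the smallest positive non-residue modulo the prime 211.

(2/211) = −1, so 2 is the smallest positive non-residue mod 211.

2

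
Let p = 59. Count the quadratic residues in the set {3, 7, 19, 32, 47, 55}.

3

(3/59) = +1 → QR.
(7/59) = +1 → QR.
(19/59) = +1 → QR.
(32/59) = -1 → non-residue.
(47/59) = -1 → non-residue.
(55/59) = -1 → non-residue.
Total quadratic residues among the 6: 3.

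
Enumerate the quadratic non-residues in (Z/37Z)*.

Square k = 1,…,18 (k and 37−k give the same square):
1²=1, 2²=4, 3²=9, 4²=16, 5²=25, 6²=36, 7²≡12, 8²≡27, 9²≡7, 10²≡26, 11²≡10, 12²≡33, 13²≡21, 14²≡11, 15²≡3, 16²≡34, 17²≡30, 18²≡28 (mod 37).
The residues are {1, 3, 4, 7, 9, 10, 11, 12, 16, 21, 25, 26, 27, 28, 30, 33, 34, 36}; the non-residues are the remaining 18 nonzero classes.

2,5,6,8,13,14,15,17,18,19,20,22,23,24,29,31,32,35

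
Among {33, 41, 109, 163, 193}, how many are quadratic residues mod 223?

3

(33/223) = +1 → QR.
(41/223) = +1 → QR.
(109/223) = +1 → QR.
(163/223) = -1 → non-residue.
(193/223) = -1 → non-residue.
Total quadratic residues among the 5: 3.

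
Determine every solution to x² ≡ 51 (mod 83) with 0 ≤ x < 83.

36, 47

Since 83 ≡ 3 (mod 4), a square root of 51 is 51^((83+1)/4) = 51^21 mod 83.
Repeated squaring: 51^2≡28, 51^4≡37, 51^8≡41, 51^16≡21 (mod 83).
51^21 = 51^(16+4+1) ≡ 36 (mod 83).
Check: 36² = 1296 ≡ 51 (mod 83). The two roots are 36 and 47.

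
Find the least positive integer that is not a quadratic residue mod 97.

5

(2/97) = +1, so 2 is a residue.
(3/97) = +1, so 3 is a residue.
(4/97) = +1, so 4 is a residue.
(5/97) = −1, so 5 is the smallest positive non-residue mod 97.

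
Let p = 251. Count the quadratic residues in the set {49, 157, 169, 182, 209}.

(49/251) = +1 → QR.
(157/251) = -1 → non-residue.
(169/251) = +1 → QR.
(182/251) = -1 → non-residue.
(209/251) = +1 → QR.
Total quadratic residues among the 5: 3.

3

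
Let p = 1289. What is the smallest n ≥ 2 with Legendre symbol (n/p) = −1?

3

(2/1289) = +1, so 2 is a residue.
(3/1289) = −1, so 3 is the smallest positive non-residue mod 1289.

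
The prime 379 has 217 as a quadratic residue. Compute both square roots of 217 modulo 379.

57, 322

Since 379 ≡ 3 (mod 4), a square root of 217 is 217^((379+1)/4) = 217^95 mod 379.
Repeated squaring: 217^2≡93, 217^4≡311, 217^8≡76, 217^16≡91, 217^32≡322, 217^64≡217 (mod 379).
217^95 = 217^(64+16+8+4+2+1) ≡ 322 (mod 379).
Check: 322² = 103684 ≡ 217 (mod 379). The two roots are 57 and 322.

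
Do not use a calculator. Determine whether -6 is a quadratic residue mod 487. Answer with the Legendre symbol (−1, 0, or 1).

1

Euler's criterion: (-6/487) ≡ 481^243 (mod 487).
481^2 ≡ 36 (mod 487)
481^4 ≡ 322 (mod 487)
481^8 ≡ 440 (mod 487)
481^16 ≡ 261 (mod 487)
481^32 ≡ 428 (mod 487)
481^64 ≡ 72 (mod 487)
481^128 ≡ 314 (mod 487)
481^243 = 481^(128+64+32+16+2+1) ≡ 1 (mod 487).
Result is 1, so (-6/487) = 1.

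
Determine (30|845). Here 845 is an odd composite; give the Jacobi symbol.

0

Pull out 2: since 845 ≡ 5 (mod 8), (2/845) = -1.
Reciprocity: 15 ≡ 3 and 845 ≡ 1 (mod 4), so (15/845) = +(845/15).
Reduce top mod 15: now compute (5/15).
Reciprocity: 5 ≡ 1 and 15 ≡ 3 (mod 4), so (5/15) = +(15/5).
Reduce top mod 5: now compute (0/5).
Top reduces to 0: gcd > 1, so the symbol is 0.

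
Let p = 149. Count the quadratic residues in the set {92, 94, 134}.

(92/149) = -1 → non-residue.
(94/149) = -1 → non-residue.
(134/149) = -1 → non-residue.
Total quadratic residues among the 3: 0.

0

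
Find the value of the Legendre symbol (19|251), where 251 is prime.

-1

Reciprocity: 19 ≡ 3 and 251 ≡ 3 (mod 4), so (19/251) = −(251/19).
Reduce top mod 19: now compute (4/19).
Pull out 2^2: since 19 ≡ 3 (mod 8), (2/19) = -1, so (2/19)^2 = +1.
Reached (1/19) = 1. Collecting the sign flips along the way, the symbol is -1.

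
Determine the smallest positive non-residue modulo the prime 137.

3

(2/137) = +1, so 2 is a residue.
(3/137) = −1, so 3 is the smallest positive non-residue mod 137.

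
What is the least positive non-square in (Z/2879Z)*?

7

(2/2879) = +1, so 2 is a residue.
(3/2879) = +1, so 3 is a residue.
(4/2879) = +1, so 4 is a residue.
(5/2879) = +1, so 5 is a residue.
(6/2879) = +1, so 6 is a residue.
(7/2879) = −1, so 7 is the smallest positive non-residue mod 2879.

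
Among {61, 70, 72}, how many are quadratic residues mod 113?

(61/113) = +1 → QR.
(70/113) = -1 → non-residue.
(72/113) = +1 → QR.
Total quadratic residues among the 3: 2.

2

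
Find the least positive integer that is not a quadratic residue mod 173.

2

(2/173) = −1, so 2 is the smallest positive non-residue mod 173.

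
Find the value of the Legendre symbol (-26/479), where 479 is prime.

Euler's criterion: (-26/479) ≡ 453^239 (mod 479).
453^2 ≡ 197 (mod 479)
453^4 ≡ 10 (mod 479)
453^8 ≡ 100 (mod 479)
453^16 ≡ 420 (mod 479)
453^32 ≡ 128 (mod 479)
453^64 ≡ 98 (mod 479)
453^128 ≡ 24 (mod 479)
453^239 = 453^(128+64+32+8+4+2+1) ≡ 1 (mod 479).
Result is 1, so (-26/479) = 1.

1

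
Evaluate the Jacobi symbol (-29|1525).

-1

First reduce: -29 ≡ 1496 (mod 1525).
Pull out 2^3: since 1525 ≡ 5 (mod 8), (2/1525) = -1, so (2/1525)^3 = -1.
Reciprocity: 187 ≡ 3 and 1525 ≡ 1 (mod 4), so (187/1525) = +(1525/187).
Reduce top mod 187: now compute (29/187).
Reciprocity: 29 ≡ 1 and 187 ≡ 3 (mod 4), so (29/187) = +(187/29).
Reduce top mod 29: now compute (13/29).
Reciprocity: 13 ≡ 1 and 29 ≡ 1 (mod 4), so (13/29) = +(29/13).
Reduce top mod 13: now compute (3/13).
Reciprocity: 3 ≡ 3 and 13 ≡ 1 (mod 4), so (3/13) = +(13/3).
Reduce top mod 3: now compute (1/3).
Reached (1/3) = 1. Collecting the sign flips along the way, the symbol is -1.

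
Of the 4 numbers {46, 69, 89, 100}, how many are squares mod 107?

(46/107) = -1 → non-residue.
(69/107) = +1 → QR.
(89/107) = +1 → QR.
(100/107) = +1 → QR.
Total quadratic residues among the 4: 3.

3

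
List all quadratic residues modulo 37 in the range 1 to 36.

1 3 4 7 9 10 11 12 16 21 25 26 27 28 30 33 34 36

Square k = 1,…,18 (k and 37−k give the same square):
1²=1, 2²=4, 3²=9, 4²=16, 5²=25, 6²=36, 7²≡12, 8²≡27, 9²≡7, 10²≡26, 11²≡10, 12²≡33, 13²≡21, 14²≡11, 15²≡3, 16²≡34, 17²≡30, 18²≡28 (mod 37).
So the quadratic residues mod 37 are {1, 3, 4, 7, 9, 10, 11, 12, 16, 21, 25, 26, 27, 28, 30, 33, 34, 36}.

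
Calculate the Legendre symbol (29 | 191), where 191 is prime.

-1

Reciprocity: 29 ≡ 1 and 191 ≡ 3 (mod 4), so (29/191) = +(191/29).
Reduce top mod 29: now compute (17/29).
Reciprocity: 17 ≡ 1 and 29 ≡ 1 (mod 4), so (17/29) = +(29/17).
Reduce top mod 17: now compute (12/17).
Pull out 2^2: since 17 ≡ 1 (mod 8), (2/17) = +1, so (2/17)^2 = +1.
Reciprocity: 3 ≡ 3 and 17 ≡ 1 (mod 4), so (3/17) = +(17/3).
Reduce top mod 3: now compute (2/3).
Pull out 2: since 3 ≡ 3 (mod 8), (2/3) = -1.
Reached (1/3) = 1. Collecting the sign flips along the way, the symbol is -1.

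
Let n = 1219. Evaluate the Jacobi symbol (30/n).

1

Pull out 2: since 1219 ≡ 3 (mod 8), (2/1219) = -1.
Reciprocity: 15 ≡ 3 and 1219 ≡ 3 (mod 4), so (15/1219) = −(1219/15).
Reduce top mod 15: now compute (4/15).
Pull out 2^2: since 15 ≡ 7 (mod 8), (2/15) = +1, so (2/15)^2 = +1.
Reached (1/15) = 1. Collecting the sign flips along the way, the symbol is +1.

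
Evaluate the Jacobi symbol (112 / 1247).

Pull out 2^4: since 1247 ≡ 7 (mod 8), (2/1247) = +1, so (2/1247)^4 = +1.
Reciprocity: 7 ≡ 3 and 1247 ≡ 3 (mod 4), so (7/1247) = −(1247/7).
Reduce top mod 7: now compute (1/7).
Reached (1/7) = 1. Collecting the sign flips along the way, the symbol is -1.

-1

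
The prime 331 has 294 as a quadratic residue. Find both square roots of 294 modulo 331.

Since 331 ≡ 3 (mod 4), a square root of 294 is 294^((331+1)/4) = 294^83 mod 331.
Repeated squaring: 294^2≡45, 294^4≡39, 294^8≡197, 294^16≡82, 294^32≡104, 294^64≡224 (mod 331).
294^83 = 294^(64+16+2+1) ≡ 25 (mod 331).
Check: 25² = 625 ≡ 294 (mod 331). The two roots are 25 and 306.

25, 306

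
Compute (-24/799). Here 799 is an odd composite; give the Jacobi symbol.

1

First reduce: -24 ≡ 775 (mod 799).
Reciprocity: 775 ≡ 3 and 799 ≡ 3 (mod 4), so (775/799) = −(799/775).
Reduce top mod 775: now compute (24/775).
Pull out 2^3: since 775 ≡ 7 (mod 8), (2/775) = +1, so (2/775)^3 = +1.
Reciprocity: 3 ≡ 3 and 775 ≡ 3 (mod 4), so (3/775) = −(775/3).
Reduce top mod 3: now compute (1/3).
Reached (1/3) = 1. Collecting the sign flips along the way, the symbol is +1.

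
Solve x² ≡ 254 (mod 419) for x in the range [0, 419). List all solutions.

172, 247

Since 419 ≡ 3 (mod 4), a square root of 254 is 254^((419+1)/4) = 254^105 mod 419.
Repeated squaring: 254^2≡409, 254^4≡100, 254^8≡363, 254^16≡203, 254^32≡147, 254^64≡240 (mod 419).
254^105 = 254^(64+32+8+1) ≡ 172 (mod 419).
Check: 172² = 29584 ≡ 254 (mod 419). The two roots are 172 and 247.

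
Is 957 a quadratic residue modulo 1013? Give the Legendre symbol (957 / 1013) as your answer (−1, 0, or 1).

1

Reciprocity: 957 ≡ 1 and 1013 ≡ 1 (mod 4), so (957/1013) = +(1013/957).
Reduce top mod 957: now compute (56/957).
Pull out 2^3: since 957 ≡ 5 (mod 8), (2/957) = -1, so (2/957)^3 = -1.
Reciprocity: 7 ≡ 3 and 957 ≡ 1 (mod 4), so (7/957) = +(957/7).
Reduce top mod 7: now compute (5/7).
Reciprocity: 5 ≡ 1 and 7 ≡ 3 (mod 4), so (5/7) = +(7/5).
Reduce top mod 5: now compute (2/5).
Pull out 2: since 5 ≡ 5 (mod 8), (2/5) = -1.
Reached (1/5) = 1. Collecting the sign flips along the way, the symbol is +1.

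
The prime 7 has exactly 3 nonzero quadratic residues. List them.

Square k = 1,…,3 (k and 7−k give the same square):
1²=1, 2²=4, 3²≡2 (mod 7).
So the quadratic residues mod 7 are {1, 2, 4}.

1 2 4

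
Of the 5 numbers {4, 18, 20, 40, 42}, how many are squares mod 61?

(4/61) = +1 → QR.
(18/61) = -1 → non-residue.
(20/61) = +1 → QR.
(40/61) = -1 → non-residue.
(42/61) = +1 → QR.
Total quadratic residues among the 5: 3.

3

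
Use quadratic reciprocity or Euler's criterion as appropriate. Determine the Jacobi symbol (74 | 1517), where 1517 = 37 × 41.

0

Pull out 2: since 1517 ≡ 5 (mod 8), (2/1517) = -1.
Reciprocity: 37 ≡ 1 and 1517 ≡ 1 (mod 4), so (37/1517) = +(1517/37).
Reduce top mod 37: now compute (0/37).
Top reduces to 0: gcd > 1, so the symbol is 0.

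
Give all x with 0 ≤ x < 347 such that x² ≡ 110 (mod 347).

88, 259

Since 347 ≡ 3 (mod 4), a square root of 110 is 110^((347+1)/4) = 110^87 mod 347.
Repeated squaring: 110^2≡302, 110^4≡290, 110^8≡126, 110^16≡261, 110^32≡109, 110^64≡83 (mod 347).
110^87 = 110^(64+16+4+2+1) ≡ 259 (mod 347).
Check: 259² = 67081 ≡ 110 (mod 347). The two roots are 88 and 259.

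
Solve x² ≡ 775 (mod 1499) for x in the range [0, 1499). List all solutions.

Since 1499 ≡ 3 (mod 4), a square root of 775 is 775^((1499+1)/4) = 775^375 mod 1499.
Repeated squaring: 775^2≡1025, 775^4≡1325, 775^8≡296, 775^16≡674, 775^32≡79, 775^64≡245, 775^128≡65, 775^256≡1227 (mod 1499).
775^375 = 775^(256+64+32+16+4+2+1) ≡ 1024 (mod 1499).
Check: 1024² = 1048576 ≡ 775 (mod 1499). The two roots are 475 and 1024.

475, 1024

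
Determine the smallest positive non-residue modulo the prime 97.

(2/97) = +1, so 2 is a residue.
(3/97) = +1, so 3 is a residue.
(4/97) = +1, so 4 is a residue.
(5/97) = −1, so 5 is the smallest positive non-residue mod 97.

5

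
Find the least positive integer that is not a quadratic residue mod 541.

(2/541) = −1, so 2 is the smallest positive non-residue mod 541.

2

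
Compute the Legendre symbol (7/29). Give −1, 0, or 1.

1

Reciprocity: 7 ≡ 3 and 29 ≡ 1 (mod 4), so (7/29) = +(29/7).
Reduce top mod 7: now compute (1/7).
Reached (1/7) = 1. Collecting the sign flips along the way, the symbol is +1.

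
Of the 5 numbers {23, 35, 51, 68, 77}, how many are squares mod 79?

(23/79) = +1 → QR.
(35/79) = -1 → non-residue.
(51/79) = +1 → QR.
(68/79) = -1 → non-residue.
(77/79) = -1 → non-residue.
Total quadratic residues among the 5: 2.

2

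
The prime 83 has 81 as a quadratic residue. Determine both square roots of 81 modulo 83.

Since 83 ≡ 3 (mod 4), a square root of 81 is 81^((83+1)/4) = 81^21 mod 83.
Repeated squaring: 81^2≡4, 81^4≡16, 81^8≡7, 81^16≡49 (mod 83).
81^21 = 81^(16+4+1) ≡ 9 (mod 83).
Check: 9² = 81 ≡ 81 (mod 83). The two roots are 9 and 74.

9, 74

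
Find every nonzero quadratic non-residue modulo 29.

Square k = 1,…,14 (k and 29−k give the same square):
1²=1, 2²=4, 3²=9, 4²=16, 5²=25, 6²≡7, 7²≡20, 8²≡6, 9²≡23, 10²≡13, 11²≡5, 12²≡28, 13²≡24, 14²≡22 (mod 29).
The residues are {1, 4, 5, 6, 7, 9, 13, 16, 20, 22, 23, 24, 25, 28}; the non-residues are the remaining 14 nonzero classes.

2,3,8,10,11,12,14,15,17,18,19,21,26,27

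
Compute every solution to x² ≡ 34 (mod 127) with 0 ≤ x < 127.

62, 65

Since 127 ≡ 3 (mod 4), a square root of 34 is 34^((127+1)/4) = 34^32 mod 127.
Repeated squaring: 34^2≡13, 34^4≡42, 34^8≡113, 34^16≡69, 34^32≡62 (mod 127).
34^32 = 34^(32) ≡ 62 (mod 127).
Check: 62² = 3844 ≡ 34 (mod 127). The two roots are 62 and 65.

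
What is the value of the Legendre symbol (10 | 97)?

-1

Pull out 2: since 97 ≡ 1 (mod 8), (2/97) = +1.
Reciprocity: 5 ≡ 1 and 97 ≡ 1 (mod 4), so (5/97) = +(97/5).
Reduce top mod 5: now compute (2/5).
Pull out 2: since 5 ≡ 5 (mod 8), (2/5) = -1.
Reached (1/5) = 1. Collecting the sign flips along the way, the symbol is -1.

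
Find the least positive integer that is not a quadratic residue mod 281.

(2/281) = +1, so 2 is a residue.
(3/281) = −1, so 3 is the smallest positive non-residue mod 281.

3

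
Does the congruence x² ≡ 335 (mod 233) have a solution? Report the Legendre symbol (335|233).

First reduce: 335 ≡ 102 (mod 233).
Pull out 2: since 233 ≡ 1 (mod 8), (2/233) = +1.
Reciprocity: 51 ≡ 3 and 233 ≡ 1 (mod 4), so (51/233) = +(233/51).
Reduce top mod 51: now compute (29/51).
Reciprocity: 29 ≡ 1 and 51 ≡ 3 (mod 4), so (29/51) = +(51/29).
Reduce top mod 29: now compute (22/29).
Pull out 2: since 29 ≡ 5 (mod 8), (2/29) = -1.
Reciprocity: 11 ≡ 3 and 29 ≡ 1 (mod 4), so (11/29) = +(29/11).
Reduce top mod 11: now compute (7/11).
Reciprocity: 7 ≡ 3 and 11 ≡ 3 (mod 4), so (7/11) = −(11/7).
Reduce top mod 7: now compute (4/7).
Pull out 2^2: since 7 ≡ 7 (mod 8), (2/7) = +1, so (2/7)^2 = +1.
Reached (1/7) = 1. Collecting the sign flips along the way, the symbol is +1.

1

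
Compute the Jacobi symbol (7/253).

Reciprocity: 7 ≡ 3 and 253 ≡ 1 (mod 4), so (7/253) = +(253/7).
Reduce top mod 7: now compute (1/7).
Reached (1/7) = 1. Collecting the sign flips along the way, the symbol is +1.

1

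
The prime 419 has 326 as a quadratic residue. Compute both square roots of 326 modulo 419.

140, 279

Since 419 ≡ 3 (mod 4), a square root of 326 is 326^((419+1)/4) = 326^105 mod 419.
Repeated squaring: 326^2≡269, 326^4≡293, 326^8≡373, 326^16≡21, 326^32≡22, 326^64≡65 (mod 419).
326^105 = 326^(64+32+8+1) ≡ 140 (mod 419).
Check: 140² = 19600 ≡ 326 (mod 419). The two roots are 140 and 279.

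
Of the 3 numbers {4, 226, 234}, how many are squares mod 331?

2

(4/331) = +1 → QR.
(226/331) = -1 → non-residue.
(234/331) = +1 → QR.
Total quadratic residues among the 3: 2.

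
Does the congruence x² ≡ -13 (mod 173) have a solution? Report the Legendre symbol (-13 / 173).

First reduce: -13 ≡ 160 (mod 173).
Pull out 2^5: since 173 ≡ 5 (mod 8), (2/173) = -1, so (2/173)^5 = -1.
Reciprocity: 5 ≡ 1 and 173 ≡ 1 (mod 4), so (5/173) = +(173/5).
Reduce top mod 5: now compute (3/5).
Reciprocity: 3 ≡ 3 and 5 ≡ 1 (mod 4), so (3/5) = +(5/3).
Reduce top mod 3: now compute (2/3).
Pull out 2: since 3 ≡ 3 (mod 8), (2/3) = -1.
Reached (1/3) = 1. Collecting the sign flips along the way, the symbol is +1.

1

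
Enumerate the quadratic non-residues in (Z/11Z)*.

Square k = 1,…,5 (k and 11−k give the same square):
1²=1, 2²=4, 3²=9, 4²≡5, 5²≡3 (mod 11).
The residues are {1, 3, 4, 5, 9}; the non-residues are the remaining 5 nonzero classes.

2 6 7 8 10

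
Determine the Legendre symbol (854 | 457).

First reduce: 854 ≡ 397 (mod 457).
Reciprocity: 397 ≡ 1 and 457 ≡ 1 (mod 4), so (397/457) = +(457/397).
Reduce top mod 397: now compute (60/397).
Pull out 2^2: since 397 ≡ 5 (mod 8), (2/397) = -1, so (2/397)^2 = +1.
Reciprocity: 15 ≡ 3 and 397 ≡ 1 (mod 4), so (15/397) = +(397/15).
Reduce top mod 15: now compute (7/15).
Reciprocity: 7 ≡ 3 and 15 ≡ 3 (mod 4), so (7/15) = −(15/7).
Reduce top mod 7: now compute (1/7).
Reached (1/7) = 1. Collecting the sign flips along the way, the symbol is -1.

-1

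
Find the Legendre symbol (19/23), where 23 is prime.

Reciprocity: 19 ≡ 3 and 23 ≡ 3 (mod 4), so (19/23) = −(23/19).
Reduce top mod 19: now compute (4/19).
Pull out 2^2: since 19 ≡ 3 (mod 8), (2/19) = -1, so (2/19)^2 = +1.
Reached (1/19) = 1. Collecting the sign flips along the way, the symbol is -1.

-1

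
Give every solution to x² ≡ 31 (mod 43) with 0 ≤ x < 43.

17, 26

Since 43 ≡ 3 (mod 4), a square root of 31 is 31^((43+1)/4) = 31^11 mod 43.
Repeated squaring: 31^2≡15, 31^4≡10, 31^8≡14 (mod 43).
31^11 = 31^(8+2+1) ≡ 17 (mod 43).
Check: 17² = 289 ≡ 31 (mod 43). The two roots are 17 and 26.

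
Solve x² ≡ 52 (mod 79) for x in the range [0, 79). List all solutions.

Since 79 ≡ 3 (mod 4), a square root of 52 is 52^((79+1)/4) = 52^20 mod 79.
Repeated squaring: 52^2≡18, 52^4≡8, 52^8≡64, 52^16≡67 (mod 79).
52^20 = 52^(16+4) ≡ 62 (mod 79).
Check: 62² = 3844 ≡ 52 (mod 79). The two roots are 17 and 62.

17, 62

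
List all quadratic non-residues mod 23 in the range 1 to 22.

Square k = 1,…,11 (k and 23−k give the same square):
1²=1, 2²=4, 3²=9, 4²=16, 5²≡2, 6²≡13, 7²≡3, 8²≡18, 9²≡12, 10²≡8, 11²≡6 (mod 23).
The residues are {1, 2, 3, 4, 6, 8, 9, 12, 13, 16, 18}; the non-residues are the remaining 11 nonzero classes.

5 7 10 11 14 15 17 19 20 21 22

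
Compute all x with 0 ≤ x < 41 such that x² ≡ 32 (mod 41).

41 ≡ 1 (mod 4), so we find a root by search.
Trying successive values, 14² = 196 ≡ 32 (mod 41). The other root is 41 − 14 = 27.

14, 27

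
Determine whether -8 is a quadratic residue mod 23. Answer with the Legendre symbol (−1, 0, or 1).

Euler's criterion: (-8/23) ≡ 15^11 (mod 23).
15^2 ≡ 18 (mod 23)
15^4 ≡ 2 (mod 23)
15^8 ≡ 4 (mod 23)
15^11 = 15^(8+2+1) ≡ 22 (mod 23).
Result is 22 ≡ −1, so (-8/23) = −1.

-1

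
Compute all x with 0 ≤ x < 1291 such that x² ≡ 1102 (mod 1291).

600, 691

Since 1291 ≡ 3 (mod 4), a square root of 1102 is 1102^((1291+1)/4) = 1102^323 mod 1291.
Repeated squaring: 1102^2≡864, 1102^4≡298, 1102^8≡1016, 1102^16≡747, 1102^32≡297, 1102^64≡421, 1102^128≡374, 1102^256≡448 (mod 1291).
1102^323 = 1102^(256+64+2+1) ≡ 600 (mod 1291).
Check: 600² = 360000 ≡ 1102 (mod 1291). The two roots are 600 and 691.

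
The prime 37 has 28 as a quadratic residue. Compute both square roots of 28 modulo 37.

37 ≡ 1 (mod 4), so we find a root by search.
Trying successive values, 18² = 324 ≡ 28 (mod 37). The other root is 37 − 18 = 19.

18, 19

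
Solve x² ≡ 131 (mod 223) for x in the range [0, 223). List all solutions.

77, 146

Since 223 ≡ 3 (mod 4), a square root of 131 is 131^((223+1)/4) = 131^56 mod 223.
Repeated squaring: 131^2≡213, 131^4≡100, 131^8≡188, 131^16≡110, 131^32≡58 (mod 223).
131^56 = 131^(32+16+8) ≡ 146 (mod 223).
Check: 146² = 21316 ≡ 131 (mod 223). The two roots are 77 and 146.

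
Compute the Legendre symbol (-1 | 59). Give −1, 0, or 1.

-1

First reduce: -1 ≡ 58 (mod 59).
Pull out 2: since 59 ≡ 3 (mod 8), (2/59) = -1.
Reciprocity: 29 ≡ 1 and 59 ≡ 3 (mod 4), so (29/59) = +(59/29).
Reduce top mod 29: now compute (1/29).
Reached (1/29) = 1. Collecting the sign flips along the way, the symbol is -1.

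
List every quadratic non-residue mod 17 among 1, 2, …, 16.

3, 5, 6, 7, 10, 11, 12, 14

Square k = 1,…,8 (k and 17−k give the same square):
1²=1, 2²=4, 3²=9, 4²=16, 5²≡8, 6²≡2, 7²≡15, 8²≡13 (mod 17).
The residues are {1, 2, 4, 8, 9, 13, 15, 16}; the non-residues are the remaining 8 nonzero classes.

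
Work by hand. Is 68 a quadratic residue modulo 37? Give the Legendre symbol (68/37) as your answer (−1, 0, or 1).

First reduce: 68 ≡ 31 (mod 37).
Reciprocity: 31 ≡ 3 and 37 ≡ 1 (mod 4), so (31/37) = +(37/31).
Reduce top mod 31: now compute (6/31).
Pull out 2: since 31 ≡ 7 (mod 8), (2/31) = +1.
Reciprocity: 3 ≡ 3 and 31 ≡ 3 (mod 4), so (3/31) = −(31/3).
Reduce top mod 3: now compute (1/3).
Reached (1/3) = 1. Collecting the sign flips along the way, the symbol is -1.

-1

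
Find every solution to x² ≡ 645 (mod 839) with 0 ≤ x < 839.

Since 839 ≡ 3 (mod 4), a square root of 645 is 645^((839+1)/4) = 645^210 mod 839.
Repeated squaring: 645^2≡720, 645^4≡737, 645^8≡336, 645^16≡470, 645^32≡243, 645^64≡319, 645^128≡242 (mod 839).
645^210 = 645^(128+64+16+2) ≡ 313 (mod 839).
Check: 313² = 97969 ≡ 645 (mod 839). The two roots are 313 and 526.

313, 526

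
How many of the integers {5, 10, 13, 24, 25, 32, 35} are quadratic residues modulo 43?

(5/43) = -1 → non-residue.
(10/43) = +1 → QR.
(13/43) = +1 → QR.
(24/43) = +1 → QR.
(25/43) = +1 → QR.
(32/43) = -1 → non-residue.
(35/43) = +1 → QR.
Total quadratic residues among the 7: 5.

5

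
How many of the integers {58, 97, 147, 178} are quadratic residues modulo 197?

2

(58/197) = -1 → non-residue.
(97/197) = +1 → QR.
(147/197) = -1 → non-residue.
(178/197) = +1 → QR.
Total quadratic residues among the 4: 2.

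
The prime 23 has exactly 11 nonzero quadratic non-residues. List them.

5,7,10,11,14,15,17,19,20,21,22

Square k = 1,…,11 (k and 23−k give the same square):
1²=1, 2²=4, 3²=9, 4²=16, 5²≡2, 6²≡13, 7²≡3, 8²≡18, 9²≡12, 10²≡8, 11²≡6 (mod 23).
The residues are {1, 2, 3, 4, 6, 8, 9, 12, 13, 16, 18}; the non-residues are the remaining 11 nonzero classes.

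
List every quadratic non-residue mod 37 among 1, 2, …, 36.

Square k = 1,…,18 (k and 37−k give the same square):
1²=1, 2²=4, 3²=9, 4²=16, 5²=25, 6²=36, 7²≡12, 8²≡27, 9²≡7, 10²≡26, 11²≡10, 12²≡33, 13²≡21, 14²≡11, 15²≡3, 16²≡34, 17²≡30, 18²≡28 (mod 37).
The residues are {1, 3, 4, 7, 9, 10, 11, 12, 16, 21, 25, 26, 27, 28, 30, 33, 34, 36}; the non-residues are the remaining 18 nonzero classes.

2 5 6 8 13 14 15 17 18 19 20 22 23 24 29 31 32 35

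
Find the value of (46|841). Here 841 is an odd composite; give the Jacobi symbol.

1

Pull out 2: since 841 ≡ 1 (mod 8), (2/841) = +1.
Reciprocity: 23 ≡ 3 and 841 ≡ 1 (mod 4), so (23/841) = +(841/23).
Reduce top mod 23: now compute (13/23).
Reciprocity: 13 ≡ 1 and 23 ≡ 3 (mod 4), so (13/23) = +(23/13).
Reduce top mod 13: now compute (10/13).
Pull out 2: since 13 ≡ 5 (mod 8), (2/13) = -1.
Reciprocity: 5 ≡ 1 and 13 ≡ 1 (mod 4), so (5/13) = +(13/5).
Reduce top mod 5: now compute (3/5).
Reciprocity: 3 ≡ 3 and 5 ≡ 1 (mod 4), so (3/5) = +(5/3).
Reduce top mod 3: now compute (2/3).
Pull out 2: since 3 ≡ 3 (mod 8), (2/3) = -1.
Reached (1/3) = 1. Collecting the sign flips along the way, the symbol is +1.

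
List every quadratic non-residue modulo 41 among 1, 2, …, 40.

3,6,7,11,12,13,14,15,17,19,22,24,26,27,28,29,30,34,35,38

Square k = 1,…,20 (k and 41−k give the same square):
1²=1, 2²=4, 3²=9, 4²=16, 5²=25, 6²=36, 7²≡8, 8²≡23, 9²≡40, 10²≡18, 11²≡39, 12²≡21, 13²≡5, 14²≡32, 15²≡20, 16²≡10, 17²≡2, 18²≡37, 19²≡33, 20²≡31 (mod 41).
The residues are {1, 2, 4, 5, 8, 9, 10, 16, 18, 20, 21, 23, 25, 31, 32, 33, 36, 37, 39, 40}; the non-residues are the remaining 20 nonzero classes.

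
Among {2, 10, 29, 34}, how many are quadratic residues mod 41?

2

(2/41) = +1 → QR.
(10/41) = +1 → QR.
(29/41) = -1 → non-residue.
(34/41) = -1 → non-residue.
Total quadratic residues among the 4: 2.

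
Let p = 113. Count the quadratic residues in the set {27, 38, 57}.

1

(27/113) = -1 → non-residue.
(38/113) = -1 → non-residue.
(57/113) = +1 → QR.
Total quadratic residues among the 3: 1.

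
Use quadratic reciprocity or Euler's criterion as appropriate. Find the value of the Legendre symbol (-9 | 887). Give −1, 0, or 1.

Euler's criterion: (-9/887) ≡ 878^443 (mod 887).
878^2 ≡ 81 (mod 887)
878^4 ≡ 352 (mod 887)
878^8 ≡ 611 (mod 887)
878^16 ≡ 781 (mod 887)
878^32 ≡ 592 (mod 887)
878^64 ≡ 99 (mod 887)
878^128 ≡ 44 (mod 887)
878^256 ≡ 162 (mod 887)
878^443 = 878^(256+128+32+16+8+2+1) ≡ 886 (mod 887).
Result is 886 ≡ −1, so (-9/887) = −1.

-1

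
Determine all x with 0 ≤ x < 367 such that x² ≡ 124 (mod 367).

Since 367 ≡ 3 (mod 4), a square root of 124 is 124^((367+1)/4) = 124^92 mod 367.
Repeated squaring: 124^2≡329, 124^4≡343, 124^8≡209, 124^16≡8, 124^32≡64, 124^64≡59 (mod 367).
124^92 = 124^(64+16+8+4) ≡ 332 (mod 367).
Check: 332² = 110224 ≡ 124 (mod 367). The two roots are 35 and 332.

35, 332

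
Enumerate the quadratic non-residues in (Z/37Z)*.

Square k = 1,…,18 (k and 37−k give the same square):
1²=1, 2²=4, 3²=9, 4²=16, 5²=25, 6²=36, 7²≡12, 8²≡27, 9²≡7, 10²≡26, 11²≡10, 12²≡33, 13²≡21, 14²≡11, 15²≡3, 16²≡34, 17²≡30, 18²≡28 (mod 37).
The residues are {1, 3, 4, 7, 9, 10, 11, 12, 16, 21, 25, 26, 27, 28, 30, 33, 34, 36}; the non-residues are the remaining 18 nonzero classes.

2 5 6 8 13 14 15 17 18 19 20 22 23 24 29 31 32 35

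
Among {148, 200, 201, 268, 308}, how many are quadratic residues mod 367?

3

(148/367) = +1 → QR.
(200/367) = +1 → QR.
(201/367) = -1 → non-residue.
(268/367) = +1 → QR.
(308/367) = -1 → non-residue.
Total quadratic residues among the 5: 3.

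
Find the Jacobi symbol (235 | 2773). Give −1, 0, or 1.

Reciprocity: 235 ≡ 3 and 2773 ≡ 1 (mod 4), so (235/2773) = +(2773/235).
Reduce top mod 235: now compute (188/235).
Pull out 2^2: since 235 ≡ 3 (mod 8), (2/235) = -1, so (2/235)^2 = +1.
Reciprocity: 47 ≡ 3 and 235 ≡ 3 (mod 4), so (47/235) = −(235/47).
Reduce top mod 47: now compute (0/47).
Top reduces to 0: gcd > 1, so the symbol is 0.

0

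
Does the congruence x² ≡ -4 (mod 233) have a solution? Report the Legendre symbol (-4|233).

Euler's criterion: (-4/233) ≡ 229^116 (mod 233).
229^2 ≡ 16 (mod 233)
229^4 ≡ 23 (mod 233)
229^8 ≡ 63 (mod 233)
229^16 ≡ 8 (mod 233)
229^32 ≡ 64 (mod 233)
229^64 ≡ 135 (mod 233)
229^116 = 229^(64+32+16+4) ≡ 1 (mod 233).
Result is 1, so (-4/233) = 1.

1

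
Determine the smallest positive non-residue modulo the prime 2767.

3

(2/2767) = +1, so 2 is a residue.
(3/2767) = −1, so 3 is the smallest positive non-residue mod 2767.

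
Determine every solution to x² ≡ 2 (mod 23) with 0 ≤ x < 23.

5, 18

Since 23 ≡ 3 (mod 4), a square root of 2 is 2^((23+1)/4) = 2^6 mod 23.
Repeated squaring: 2^2≡4, 2^4≡16 (mod 23).
2^6 = 2^(4+2) ≡ 18 (mod 23).
Check: 18² = 324 ≡ 2 (mod 23). The two roots are 5 and 18.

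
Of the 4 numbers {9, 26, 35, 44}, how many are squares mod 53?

2

(9/53) = +1 → QR.
(26/53) = -1 → non-residue.
(35/53) = -1 → non-residue.
(44/53) = +1 → QR.
Total quadratic residues among the 4: 2.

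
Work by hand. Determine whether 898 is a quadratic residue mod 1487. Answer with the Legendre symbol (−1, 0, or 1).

Pull out 2: since 1487 ≡ 7 (mod 8), (2/1487) = +1.
Reciprocity: 449 ≡ 1 and 1487 ≡ 3 (mod 4), so (449/1487) = +(1487/449).
Reduce top mod 449: now compute (140/449).
Pull out 2^2: since 449 ≡ 1 (mod 8), (2/449) = +1, so (2/449)^2 = +1.
Reciprocity: 35 ≡ 3 and 449 ≡ 1 (mod 4), so (35/449) = +(449/35).
Reduce top mod 35: now compute (29/35).
Reciprocity: 29 ≡ 1 and 35 ≡ 3 (mod 4), so (29/35) = +(35/29).
Reduce top mod 29: now compute (6/29).
Pull out 2: since 29 ≡ 5 (mod 8), (2/29) = -1.
Reciprocity: 3 ≡ 3 and 29 ≡ 1 (mod 4), so (3/29) = +(29/3).
Reduce top mod 3: now compute (2/3).
Pull out 2: since 3 ≡ 3 (mod 8), (2/3) = -1.
Reached (1/3) = 1. Collecting the sign flips along the way, the symbol is +1.

1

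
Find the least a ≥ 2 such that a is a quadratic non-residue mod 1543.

(2/1543) = +1, so 2 is a residue.
(3/1543) = −1, so 3 is the smallest positive non-residue mod 1543.

3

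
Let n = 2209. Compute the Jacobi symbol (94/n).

0

Pull out 2: since 2209 ≡ 1 (mod 8), (2/2209) = +1.
Reciprocity: 47 ≡ 3 and 2209 ≡ 1 (mod 4), so (47/2209) = +(2209/47).
Reduce top mod 47: now compute (0/47).
Top reduces to 0: gcd > 1, so the symbol is 0.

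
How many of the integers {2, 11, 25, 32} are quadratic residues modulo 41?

3

(2/41) = +1 → QR.
(11/41) = -1 → non-residue.
(25/41) = +1 → QR.
(32/41) = +1 → QR.
Total quadratic residues among the 4: 3.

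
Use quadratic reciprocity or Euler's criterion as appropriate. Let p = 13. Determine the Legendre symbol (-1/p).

Euler's criterion: (-1/13) ≡ 12^6 (mod 13).
12^2 ≡ 1 (mod 13)
12^4 ≡ 1 (mod 13)
12^6 = 12^(4+2) ≡ 1 (mod 13).
Result is 1, so (-1/13) = 1.

1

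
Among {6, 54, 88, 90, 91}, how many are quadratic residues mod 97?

(6/97) = +1 → QR.
(54/97) = +1 → QR.
(88/97) = +1 → QR.
(90/97) = -1 → non-residue.
(91/97) = +1 → QR.
Total quadratic residues among the 5: 4.

4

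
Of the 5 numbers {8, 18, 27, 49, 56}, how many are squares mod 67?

(8/67) = -1 → non-residue.
(18/67) = -1 → non-residue.
(27/67) = -1 → non-residue.
(49/67) = +1 → QR.
(56/67) = +1 → QR.
Total quadratic residues among the 5: 2.

2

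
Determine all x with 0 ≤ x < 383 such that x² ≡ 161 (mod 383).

Since 383 ≡ 3 (mod 4), a square root of 161 is 161^((383+1)/4) = 161^96 mod 383.
Repeated squaring: 161^2≡260, 161^4≡192, 161^8≡96, 161^16≡24, 161^32≡193, 161^64≡98 (mod 383).
161^96 = 161^(64+32) ≡ 147 (mod 383).
Check: 147² = 21609 ≡ 161 (mod 383). The two roots are 147 and 236.

147, 236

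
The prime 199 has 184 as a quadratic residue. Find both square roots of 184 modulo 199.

69, 130

Since 199 ≡ 3 (mod 4), a square root of 184 is 184^((199+1)/4) = 184^50 mod 199.
Repeated squaring: 184^2≡26, 184^4≡79, 184^8≡72, 184^16≡10, 184^32≡100 (mod 199).
184^50 = 184^(32+16+2) ≡ 130 (mod 199).
Check: 130² = 16900 ≡ 184 (mod 199). The two roots are 69 and 130.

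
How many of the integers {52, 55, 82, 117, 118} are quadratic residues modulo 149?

2

(52/149) = -1 → non-residue.
(55/149) = -1 → non-residue.
(82/149) = +1 → QR.
(117/149) = -1 → non-residue.
(118/149) = +1 → QR.
Total quadratic residues among the 5: 2.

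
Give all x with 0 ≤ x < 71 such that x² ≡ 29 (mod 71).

10, 61

Since 71 ≡ 3 (mod 4), a square root of 29 is 29^((71+1)/4) = 29^18 mod 71.
Repeated squaring: 29^2≡60, 29^4≡50, 29^8≡15, 29^16≡12 (mod 71).
29^18 = 29^(16+2) ≡ 10 (mod 71).
Check: 10² = 100 ≡ 29 (mod 71). The two roots are 10 and 61.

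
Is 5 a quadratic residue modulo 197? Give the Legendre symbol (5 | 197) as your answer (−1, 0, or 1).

-1

Euler's criterion: (5/197) ≡ 5^98 (mod 197).
5^2 ≡ 25 (mod 197)
5^4 ≡ 34 (mod 197)
5^8 ≡ 171 (mod 197)
5^16 ≡ 85 (mod 197)
5^32 ≡ 133 (mod 197)
5^64 ≡ 156 (mod 197)
5^98 = 5^(64+32+2) ≡ 196 (mod 197).
Result is 196 ≡ −1, so (5/197) = −1.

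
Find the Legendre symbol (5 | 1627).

Reciprocity: 5 ≡ 1 and 1627 ≡ 3 (mod 4), so (5/1627) = +(1627/5).
Reduce top mod 5: now compute (2/5).
Pull out 2: since 5 ≡ 5 (mod 8), (2/5) = -1.
Reached (1/5) = 1. Collecting the sign flips along the way, the symbol is -1.

-1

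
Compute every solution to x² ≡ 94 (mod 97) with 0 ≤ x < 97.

97 ≡ 1 (mod 4), so we find a root by search.
Trying successive values, 26² = 676 ≡ 94 (mod 97). The other root is 97 − 26 = 71.

26, 71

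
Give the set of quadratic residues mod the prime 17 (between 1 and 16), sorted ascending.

1 2 4 8 9 13 15 16

Square k = 1,…,8 (k and 17−k give the same square):
1²=1, 2²=4, 3²=9, 4²=16, 5²≡8, 6²≡2, 7²≡15, 8²≡13 (mod 17).
So the quadratic residues mod 17 are {1, 2, 4, 8, 9, 13, 15, 16}.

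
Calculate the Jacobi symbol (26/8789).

Pull out 2: since 8789 ≡ 5 (mod 8), (2/8789) = -1.
Reciprocity: 13 ≡ 1 and 8789 ≡ 1 (mod 4), so (13/8789) = +(8789/13).
Reduce top mod 13: now compute (1/13).
Reached (1/13) = 1. Collecting the sign flips along the way, the symbol is -1.

-1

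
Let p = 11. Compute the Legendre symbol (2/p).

Pull out 2: since 11 ≡ 3 (mod 8), (2/11) = -1.
Reached (1/11) = 1. Collecting the sign flips along the way, the symbol is -1.

-1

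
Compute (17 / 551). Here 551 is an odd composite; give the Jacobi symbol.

-1

Reciprocity: 17 ≡ 1 and 551 ≡ 3 (mod 4), so (17/551) = +(551/17).
Reduce top mod 17: now compute (7/17).
Reciprocity: 7 ≡ 3 and 17 ≡ 1 (mod 4), so (7/17) = +(17/7).
Reduce top mod 7: now compute (3/7).
Reciprocity: 3 ≡ 3 and 7 ≡ 3 (mod 4), so (3/7) = −(7/3).
Reduce top mod 3: now compute (1/3).
Reached (1/3) = 1. Collecting the sign flips along the way, the symbol is -1.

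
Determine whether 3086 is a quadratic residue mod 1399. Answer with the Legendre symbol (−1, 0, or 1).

First reduce: 3086 ≡ 288 (mod 1399).
Pull out 2^5: since 1399 ≡ 7 (mod 8), (2/1399) = +1, so (2/1399)^5 = +1.
Reciprocity: 9 ≡ 1 and 1399 ≡ 3 (mod 4), so (9/1399) = +(1399/9).
Reduce top mod 9: now compute (4/9).
Pull out 2^2: since 9 ≡ 1 (mod 8), (2/9) = +1, so (2/9)^2 = +1.
Reached (1/9) = 1. Collecting the sign flips along the way, the symbol is +1.

1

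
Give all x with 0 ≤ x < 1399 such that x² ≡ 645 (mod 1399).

79, 1320

Since 1399 ≡ 3 (mod 4), a square root of 645 is 645^((1399+1)/4) = 645^350 mod 1399.
Repeated squaring: 645^2≡522, 645^4≡1078, 645^8≡914, 645^16≡193, 645^32≡875, 645^64≡372, 645^128≡1282, 645^256≡1098 (mod 1399).
645^350 = 645^(256+64+16+8+4+2) ≡ 79 (mod 1399).
Check: 79² = 6241 ≡ 645 (mod 1399). The two roots are 79 and 1320.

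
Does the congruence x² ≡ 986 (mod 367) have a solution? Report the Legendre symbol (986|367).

1

First reduce: 986 ≡ 252 (mod 367).
Pull out 2^2: since 367 ≡ 7 (mod 8), (2/367) = +1, so (2/367)^2 = +1.
Reciprocity: 63 ≡ 3 and 367 ≡ 3 (mod 4), so (63/367) = −(367/63).
Reduce top mod 63: now compute (52/63).
Pull out 2^2: since 63 ≡ 7 (mod 8), (2/63) = +1, so (2/63)^2 = +1.
Reciprocity: 13 ≡ 1 and 63 ≡ 3 (mod 4), so (13/63) = +(63/13).
Reduce top mod 13: now compute (11/13).
Reciprocity: 11 ≡ 3 and 13 ≡ 1 (mod 4), so (11/13) = +(13/11).
Reduce top mod 11: now compute (2/11).
Pull out 2: since 11 ≡ 3 (mod 8), (2/11) = -1.
Reached (1/11) = 1. Collecting the sign flips along the way, the symbol is +1.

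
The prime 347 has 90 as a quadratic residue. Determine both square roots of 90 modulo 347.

Since 347 ≡ 3 (mod 4), a square root of 90 is 90^((347+1)/4) = 90^87 mod 347.
Repeated squaring: 90^2≡119, 90^4≡281, 90^8≡192, 90^16≡82, 90^32≡131, 90^64≡158 (mod 347).
90^87 = 90^(64+16+4+2+1) ≡ 319 (mod 347).
Check: 319² = 101761 ≡ 90 (mod 347). The two roots are 28 and 319.

28, 319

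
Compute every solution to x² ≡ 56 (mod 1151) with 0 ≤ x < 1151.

530, 621

Since 1151 ≡ 3 (mod 4), a square root of 56 is 56^((1151+1)/4) = 56^288 mod 1151.
Repeated squaring: 56^2≡834, 56^4≡352, 56^8≡747, 56^16≡925, 56^32≡432, 56^64≡162, 56^128≡922, 56^256≡646 (mod 1151).
56^288 = 56^(256+32) ≡ 530 (mod 1151).
Check: 530² = 280900 ≡ 56 (mod 1151). The two roots are 530 and 621.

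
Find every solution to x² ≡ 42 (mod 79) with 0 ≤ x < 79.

Since 79 ≡ 3 (mod 4), a square root of 42 is 42^((79+1)/4) = 42^20 mod 79.
Repeated squaring: 42^2≡26, 42^4≡44, 42^8≡40, 42^16≡20 (mod 79).
42^20 = 42^(16+4) ≡ 11 (mod 79).
Check: 11² = 121 ≡ 42 (mod 79). The two roots are 11 and 68.

11, 68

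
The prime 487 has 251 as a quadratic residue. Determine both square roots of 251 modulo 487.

35, 452

Since 487 ≡ 3 (mod 4), a square root of 251 is 251^((487+1)/4) = 251^122 mod 487.
Repeated squaring: 251^2≡178, 251^4≡29, 251^8≡354, 251^16≡157, 251^32≡299, 251^64≡280 (mod 487).
251^122 = 251^(64+32+16+8+2) ≡ 35 (mod 487).
Check: 35² = 1225 ≡ 251 (mod 487). The two roots are 35 and 452.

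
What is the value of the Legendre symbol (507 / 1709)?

-1

Reciprocity: 507 ≡ 3 and 1709 ≡ 1 (mod 4), so (507/1709) = +(1709/507).
Reduce top mod 507: now compute (188/507).
Pull out 2^2: since 507 ≡ 3 (mod 8), (2/507) = -1, so (2/507)^2 = +1.
Reciprocity: 47 ≡ 3 and 507 ≡ 3 (mod 4), so (47/507) = −(507/47).
Reduce top mod 47: now compute (37/47).
Reciprocity: 37 ≡ 1 and 47 ≡ 3 (mod 4), so (37/47) = +(47/37).
Reduce top mod 37: now compute (10/37).
Pull out 2: since 37 ≡ 5 (mod 8), (2/37) = -1.
Reciprocity: 5 ≡ 1 and 37 ≡ 1 (mod 4), so (5/37) = +(37/5).
Reduce top mod 5: now compute (2/5).
Pull out 2: since 5 ≡ 5 (mod 8), (2/5) = -1.
Reached (1/5) = 1. Collecting the sign flips along the way, the symbol is -1.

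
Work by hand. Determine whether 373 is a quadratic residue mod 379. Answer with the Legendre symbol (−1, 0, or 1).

-1

Reciprocity: 373 ≡ 1 and 379 ≡ 3 (mod 4), so (373/379) = +(379/373).
Reduce top mod 373: now compute (6/373).
Pull out 2: since 373 ≡ 5 (mod 8), (2/373) = -1.
Reciprocity: 3 ≡ 3 and 373 ≡ 1 (mod 4), so (3/373) = +(373/3).
Reduce top mod 3: now compute (1/3).
Reached (1/3) = 1. Collecting the sign flips along the way, the symbol is -1.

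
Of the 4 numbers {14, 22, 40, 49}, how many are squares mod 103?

(14/103) = +1 → QR.
(22/103) = -1 → non-residue.
(40/103) = -1 → non-residue.
(49/103) = +1 → QR.
Total quadratic residues among the 4: 2.

2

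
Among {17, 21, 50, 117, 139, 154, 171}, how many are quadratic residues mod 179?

(17/179) = +1 → QR.
(21/179) = -1 → non-residue.
(50/179) = -1 → non-residue.
(117/179) = +1 → QR.
(139/179) = +1 → QR.
(154/179) = -1 → non-residue.
(171/179) = +1 → QR.
Total quadratic residues among the 7: 4.

4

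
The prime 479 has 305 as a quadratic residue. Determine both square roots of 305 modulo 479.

28, 451

Since 479 ≡ 3 (mod 4), a square root of 305 is 305^((479+1)/4) = 305^120 mod 479.
Repeated squaring: 305^2≡99, 305^4≡221, 305^8≡462, 305^16≡289, 305^32≡175, 305^64≡448 (mod 479).
305^120 = 305^(64+32+16+8) ≡ 28 (mod 479).
Check: 28² = 784 ≡ 305 (mod 479). The two roots are 28 and 451.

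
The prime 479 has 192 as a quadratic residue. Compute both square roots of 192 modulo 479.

Since 479 ≡ 3 (mod 4), a square root of 192 is 192^((479+1)/4) = 192^120 mod 479.
Repeated squaring: 192^2≡460, 192^4≡361, 192^8≡33, 192^16≡131, 192^32≡396, 192^64≡183 (mod 479).
192^120 = 192^(64+32+16+8) ≡ 231 (mod 479).
Check: 231² = 53361 ≡ 192 (mod 479). The two roots are 231 and 248.

231, 248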